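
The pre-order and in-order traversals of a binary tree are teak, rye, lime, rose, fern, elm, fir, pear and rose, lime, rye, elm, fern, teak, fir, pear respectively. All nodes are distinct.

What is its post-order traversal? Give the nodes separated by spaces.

The first element of pre-order is the root; it splits in-order into left and right subtrees.
Root teak: left subtree has 5 nodes {rose, lime, rye, elm, fern}, right has 2 {fir, pear}.
  Root rye: left subtree has 2 nodes {rose, lime}, right has 2 {elm, fern}.
    Root lime: left subtree has 1 node {rose}, right has 0 { }.
    Root fern: left subtree has 1 node {elm}, right has 0 { }.
  Root fir: left subtree has 0 nodes { }, right has 1 {pear}.

rose lime elm fern rye pear fir teak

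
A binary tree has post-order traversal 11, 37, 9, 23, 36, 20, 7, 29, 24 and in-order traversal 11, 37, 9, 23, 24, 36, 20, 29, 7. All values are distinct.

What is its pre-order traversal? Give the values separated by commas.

24, 23, 9, 37, 11, 29, 20, 36, 7

The last element of post-order is the root; it splits in-order into left and right subtrees.
Root 24: left subtree has 4 nodes {11, 37, 9, 23}, right has 4 {36, 20, 29, 7}.
  Root 23: left subtree has 3 nodes {11, 37, 9}, right has 0 { }.
    Root 9: left subtree has 2 nodes {11, 37}, right has 0 { }.
      Root 37: left subtree has 1 node {11}, right has 0 { }.
  Root 29: left subtree has 2 nodes {36, 20}, right has 1 {7}.
    Root 20: left subtree has 1 node {36}, right has 0 { }.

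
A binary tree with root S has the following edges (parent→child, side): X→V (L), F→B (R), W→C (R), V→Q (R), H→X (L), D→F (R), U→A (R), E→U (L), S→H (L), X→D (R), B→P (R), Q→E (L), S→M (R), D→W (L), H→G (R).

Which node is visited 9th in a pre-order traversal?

Pre-order visits the node, then its left subtree, then its right subtree.
Visit S.
At S: go left to H.
  Visit H.
  At H: go left to X.
    Visit X.
    At X: go left to V.
      Visit V.
      At V: no left child.
      At V: go right to Q.
        Visit Q.
        At Q: go left to E.
          Visit E.
          At E: go left to U.
            Visit U.
            At U: no left child.
            At U: go right to A.
              A is a leaf — visit A.
          At E: no right child.
        At Q: no right child.
    At X: go right to D.
      Visit D.
      At D: go left to W.
        Visit W.
        At W: no left child.
        At W: go right to C.
          C is a leaf — visit C.
      At D: go right to F.
        Visit F.
        At F: no left child.
        At F: go right to B.
          Visit B.
          At B: no left child.
          At B: go right to P.
            P is a leaf — visit P.
  At H: go right to G.
    G is a leaf — visit G.
At S: go right to M.
  M is a leaf — visit M.
Full pre-order sequence: S, H, X, V, Q, E, U, A, D, W, C, F, B, P, G, M.

D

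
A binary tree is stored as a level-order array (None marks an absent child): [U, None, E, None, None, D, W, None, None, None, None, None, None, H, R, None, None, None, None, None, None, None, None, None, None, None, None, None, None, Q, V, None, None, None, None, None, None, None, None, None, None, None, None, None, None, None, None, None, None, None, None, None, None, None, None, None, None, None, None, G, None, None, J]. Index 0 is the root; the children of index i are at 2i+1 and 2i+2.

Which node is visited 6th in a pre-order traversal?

R

Pre-order visits the node, then its left subtree, then its right subtree.
Visit U.
At U: no left child.
At U: go right to E.
  Visit E.
  At E: go left to D.
    D is a leaf — visit D.
  At E: go right to W.
    Visit W.
    At W: go left to H.
      H is a leaf — visit H.
    At W: go right to R.
      Visit R.
      At R: go left to Q.
        Visit Q.
        At Q: go left to G.
          G is a leaf — visit G.
        At Q: no right child.
      At R: go right to V.
        Visit V.
        At V: no left child.
        At V: go right to J.
          J is a leaf — visit J.
Full pre-order sequence: U, E, D, W, H, R, Q, G, V, J.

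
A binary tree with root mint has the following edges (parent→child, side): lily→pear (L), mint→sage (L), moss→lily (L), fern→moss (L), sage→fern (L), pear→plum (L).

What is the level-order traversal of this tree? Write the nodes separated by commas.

mint, sage, fern, moss, lily, pear, plum

Level-order visits nodes level by level from the root, left to right within each level.
Level 0: mint
Level 1: sage
Level 2: fern
Level 3: moss
Level 4: lily
Level 5: pear
Level 6: plum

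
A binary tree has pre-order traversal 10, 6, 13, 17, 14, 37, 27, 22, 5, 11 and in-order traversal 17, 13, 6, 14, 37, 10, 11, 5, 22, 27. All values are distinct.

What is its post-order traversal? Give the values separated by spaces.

The first element of pre-order is the root; it splits in-order into left and right subtrees.
Root 10: left subtree has 5 nodes {17, 13, 6, 14, 37}, right has 4 {11, 5, 22, 27}.
  Root 6: left subtree has 2 nodes {17, 13}, right has 2 {14, 37}.
    Root 13: left subtree has 1 node {17}, right has 0 { }.
    Root 14: left subtree has 0 nodes { }, right has 1 {37}.
  Root 27: left subtree has 3 nodes {11, 5, 22}, right has 0 { }.
    Root 22: left subtree has 2 nodes {11, 5}, right has 0 { }.
      Root 5: left subtree has 1 node {11}, right has 0 { }.

17 13 37 14 6 11 5 22 27 10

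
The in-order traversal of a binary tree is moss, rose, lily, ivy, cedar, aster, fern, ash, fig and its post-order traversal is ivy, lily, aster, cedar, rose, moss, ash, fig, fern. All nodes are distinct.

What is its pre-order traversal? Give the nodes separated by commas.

fern, moss, rose, cedar, lily, ivy, aster, fig, ash

The last element of post-order is the root; it splits in-order into left and right subtrees.
Root fern: left subtree has 6 nodes {moss, rose, lily, ivy, cedar, aster}, right has 2 {ash, fig}.
  Root moss: left subtree has 0 nodes { }, right has 5 {rose, lily, ivy, cedar, aster}.
    Root rose: left subtree has 0 nodes { }, right has 4 {lily, ivy, cedar, aster}.
      Root cedar: left subtree has 2 nodes {lily, ivy}, right has 1 {aster}.
        Root lily: left subtree has 0 nodes { }, right has 1 {ivy}.
  Root fig: left subtree has 1 node {ash}, right has 0 { }.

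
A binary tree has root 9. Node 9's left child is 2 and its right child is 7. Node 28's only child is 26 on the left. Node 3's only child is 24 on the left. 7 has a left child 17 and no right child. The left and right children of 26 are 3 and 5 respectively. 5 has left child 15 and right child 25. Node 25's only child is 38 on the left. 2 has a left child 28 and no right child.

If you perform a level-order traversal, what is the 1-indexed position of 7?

Level-order visits nodes level by level from the root, left to right within each level.
Level 0: 9
Level 1: 2, 7
Level 2: 28, 17
Level 3: 26
Level 4: 3, 5
Level 5: 24, 15, 25
Level 6: 38
Full level-order sequence: 9, 2, 7, 28, 17, 26, 3, 5, 24, 15, 25, 38.

3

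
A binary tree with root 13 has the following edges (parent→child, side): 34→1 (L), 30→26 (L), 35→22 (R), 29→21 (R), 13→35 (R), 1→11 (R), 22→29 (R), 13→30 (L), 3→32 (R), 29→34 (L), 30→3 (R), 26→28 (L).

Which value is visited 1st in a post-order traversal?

Post-order visits the left subtree, then the right subtree, then the node.
At 13: go left to 30.
  At 30: go left to 26.
    At 26: go left to 28.
      28 is a leaf — visit 28.
    At 26: no right child.
    Visit 26.
  At 30: go right to 3.
    At 3: no left child.
    At 3: go right to 32.
      32 is a leaf — visit 32.
    Visit 3.
  Visit 30.
At 13: go right to 35.
  At 35: no left child.
  At 35: go right to 22.
    At 22: no left child.
    At 22: go right to 29.
      At 29: go left to 34.
        At 34: go left to 1.
          At 1: no left child.
          At 1: go right to 11.
            11 is a leaf — visit 11.
          Visit 1.
        At 34: no right child.
        Visit 34.
      At 29: go right to 21.
        21 is a leaf — visit 21.
      Visit 29.
    Visit 22.
  Visit 35.
Visit 13.
Full post-order sequence: 28, 26, 32, 3, 30, 11, 1, 34, 21, 29, 22, 35, 13.

28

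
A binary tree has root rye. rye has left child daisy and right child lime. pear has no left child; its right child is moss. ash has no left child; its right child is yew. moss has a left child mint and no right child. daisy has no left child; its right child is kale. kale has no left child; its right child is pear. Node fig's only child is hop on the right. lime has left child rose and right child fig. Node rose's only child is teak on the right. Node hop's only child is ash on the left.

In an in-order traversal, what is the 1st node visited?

daisy

In-order visits the left subtree, then the node, then the right subtree.
At rye: go left to daisy.
  At daisy: no left child.
  Visit daisy.
  At daisy: go right to kale.
    At kale: no left child.
    Visit kale.
    At kale: go right to pear.
      At pear: no left child.
      Visit pear.
      At pear: go right to moss.
        At moss: go left to mint.
          mint is a leaf — visit mint.
        Visit moss.
        At moss: no right child.
Visit rye.
At rye: go right to lime.
  At lime: go left to rose.
    At rose: no left child.
    Visit rose.
    At rose: go right to teak.
      teak is a leaf — visit teak.
  Visit lime.
  At lime: go right to fig.
    At fig: no left child.
    Visit fig.
    At fig: go right to hop.
      At hop: go left to ash.
        At ash: no left child.
        Visit ash.
        At ash: go right to yew.
          yew is a leaf — visit yew.
      Visit hop.
      At hop: no right child.
Full in-order sequence: daisy, kale, pear, mint, moss, rye, rose, teak, lime, fig, ash, yew, hop.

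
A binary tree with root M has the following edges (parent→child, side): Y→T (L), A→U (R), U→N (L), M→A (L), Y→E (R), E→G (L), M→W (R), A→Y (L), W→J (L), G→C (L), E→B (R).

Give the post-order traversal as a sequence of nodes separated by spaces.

T C G B E Y N U A J W M

Post-order visits the left subtree, then the right subtree, then the node.
At M: go left to A.
  At A: go left to Y.
    At Y: go left to T.
      T is a leaf — visit T.
    At Y: go right to E.
      At E: go left to G.
        At G: go left to C.
          C is a leaf — visit C.
        At G: no right child.
        Visit G.
      At E: go right to B.
        B is a leaf — visit B.
      Visit E.
    Visit Y.
  At A: go right to U.
    At U: go left to N.
      N is a leaf — visit N.
    At U: no right child.
    Visit U.
  Visit A.
At M: go right to W.
  At W: go left to J.
    J is a leaf — visit J.
  At W: no right child.
  Visit W.
Visit M.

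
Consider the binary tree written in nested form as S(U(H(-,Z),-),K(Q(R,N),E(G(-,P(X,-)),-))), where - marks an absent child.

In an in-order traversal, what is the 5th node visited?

R

In-order visits the left subtree, then the node, then the right subtree.
At S: go left to U.
  At U: go left to H.
    At H: no left child.
    Visit H.
    At H: go right to Z.
      Z is a leaf — visit Z.
  Visit U.
  At U: no right child.
Visit S.
At S: go right to K.
  At K: go left to Q.
    At Q: go left to R.
      R is a leaf — visit R.
    Visit Q.
    At Q: go right to N.
      N is a leaf — visit N.
  Visit K.
  At K: go right to E.
    At E: go left to G.
      At G: no left child.
      Visit G.
      At G: go right to P.
        At P: go left to X.
          X is a leaf — visit X.
        Visit P.
        At P: no right child.
    Visit E.
    At E: no right child.
Full in-order sequence: H, Z, U, S, R, Q, N, K, G, X, P, E.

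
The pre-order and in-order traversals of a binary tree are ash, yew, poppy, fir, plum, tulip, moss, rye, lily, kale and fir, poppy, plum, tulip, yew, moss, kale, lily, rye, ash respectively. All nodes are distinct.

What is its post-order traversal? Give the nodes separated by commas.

fir, tulip, plum, poppy, kale, lily, rye, moss, yew, ash

The first element of pre-order is the root; it splits in-order into left and right subtrees.
Root ash: left subtree has 9 nodes {fir, poppy, plum, tulip, yew, moss, kale, lily, rye}, right has 0 { }.
  Root yew: left subtree has 4 nodes {fir, poppy, plum, tulip}, right has 4 {moss, kale, lily, rye}.
    Root poppy: left subtree has 1 node {fir}, right has 2 {plum, tulip}.
      Root plum: left subtree has 0 nodes { }, right has 1 {tulip}.
    Root moss: left subtree has 0 nodes { }, right has 3 {kale, lily, rye}.
      Root rye: left subtree has 2 nodes {kale, lily}, right has 0 { }.
        Root lily: left subtree has 1 node {kale}, right has 0 { }.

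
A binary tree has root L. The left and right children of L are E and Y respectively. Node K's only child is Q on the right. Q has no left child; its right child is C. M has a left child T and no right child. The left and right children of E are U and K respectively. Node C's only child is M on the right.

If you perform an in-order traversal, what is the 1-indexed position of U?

1

In-order visits the left subtree, then the node, then the right subtree.
At L: go left to E.
  At E: go left to U.
    U is a leaf — visit U.
  Visit E.
  At E: go right to K.
    At K: no left child.
    Visit K.
    At K: go right to Q.
      At Q: no left child.
      Visit Q.
      At Q: go right to C.
        At C: no left child.
        Visit C.
        At C: go right to M.
          At M: go left to T.
            T is a leaf — visit T.
          Visit M.
          At M: no right child.
Visit L.
At L: go right to Y.
  Y is a leaf — visit Y.
Full in-order sequence: U, E, K, Q, C, T, M, L, Y.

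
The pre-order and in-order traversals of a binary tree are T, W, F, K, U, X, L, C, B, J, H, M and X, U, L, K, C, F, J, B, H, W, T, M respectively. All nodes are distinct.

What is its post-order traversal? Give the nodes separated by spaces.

The first element of pre-order is the root; it splits in-order into left and right subtrees.
Root T: left subtree has 10 nodes {X, U, L, K, C, F, J, B, H, W}, right has 1 {M}.
  Root W: left subtree has 9 nodes {X, U, L, K, C, F, J, B, H}, right has 0 { }.
    Root F: left subtree has 5 nodes {X, U, L, K, C}, right has 3 {J, B, H}.
      Root K: left subtree has 3 nodes {X, U, L}, right has 1 {C}.
        Root U: left subtree has 1 node {X}, right has 1 {L}.
      Root B: left subtree has 1 node {J}, right has 1 {H}.

X L U C K J H B F W M T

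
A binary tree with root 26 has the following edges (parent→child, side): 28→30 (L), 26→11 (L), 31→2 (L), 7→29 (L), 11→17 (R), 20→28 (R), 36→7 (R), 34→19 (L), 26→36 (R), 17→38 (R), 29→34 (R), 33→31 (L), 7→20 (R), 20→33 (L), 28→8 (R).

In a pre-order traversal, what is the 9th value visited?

19

Pre-order visits the node, then its left subtree, then its right subtree.
Visit 26.
At 26: go left to 11.
  Visit 11.
  At 11: no left child.
  At 11: go right to 17.
    Visit 17.
    At 17: no left child.
    At 17: go right to 38.
      38 is a leaf — visit 38.
At 26: go right to 36.
  Visit 36.
  At 36: no left child.
  At 36: go right to 7.
    Visit 7.
    At 7: go left to 29.
      Visit 29.
      At 29: no left child.
      At 29: go right to 34.
        Visit 34.
        At 34: go left to 19.
          19 is a leaf — visit 19.
        At 34: no right child.
    At 7: go right to 20.
      Visit 20.
      At 20: go left to 33.
        Visit 33.
        At 33: go left to 31.
          Visit 31.
          At 31: go left to 2.
            2 is a leaf — visit 2.
          At 31: no right child.
        At 33: no right child.
      At 20: go right to 28.
        Visit 28.
        At 28: go left to 30.
          30 is a leaf — visit 30.
        At 28: go right to 8.
          8 is a leaf — visit 8.
Full pre-order sequence: 26, 11, 17, 38, 36, 7, 29, 34, 19, 20, 33, 31, 2, 28, 30, 8.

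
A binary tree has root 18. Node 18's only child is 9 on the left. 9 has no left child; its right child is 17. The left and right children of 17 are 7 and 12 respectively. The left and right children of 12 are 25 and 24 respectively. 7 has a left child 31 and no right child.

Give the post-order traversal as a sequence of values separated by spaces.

Post-order visits the left subtree, then the right subtree, then the node.
At 18: go left to 9.
  At 9: no left child.
  At 9: go right to 17.
    At 17: go left to 7.
      At 7: go left to 31.
        31 is a leaf — visit 31.
      At 7: no right child.
      Visit 7.
    At 17: go right to 12.
      At 12: go left to 25.
        25 is a leaf — visit 25.
      At 12: go right to 24.
        24 is a leaf — visit 24.
      Visit 12.
    Visit 17.
  Visit 9.
At 18: no right child.
Visit 18.

31 7 25 24 12 17 9 18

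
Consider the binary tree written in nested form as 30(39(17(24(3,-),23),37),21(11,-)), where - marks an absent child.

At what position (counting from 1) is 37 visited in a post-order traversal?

Post-order visits the left subtree, then the right subtree, then the node.
At 30: go left to 39.
  At 39: go left to 17.
    At 17: go left to 24.
      At 24: go left to 3.
        3 is a leaf — visit 3.
      At 24: no right child.
      Visit 24.
    At 17: go right to 23.
      23 is a leaf — visit 23.
    Visit 17.
  At 39: go right to 37.
    37 is a leaf — visit 37.
  Visit 39.
At 30: go right to 21.
  At 21: go left to 11.
    11 is a leaf — visit 11.
  At 21: no right child.
  Visit 21.
Visit 30.
Full post-order sequence: 3, 24, 23, 17, 37, 39, 11, 21, 30.

5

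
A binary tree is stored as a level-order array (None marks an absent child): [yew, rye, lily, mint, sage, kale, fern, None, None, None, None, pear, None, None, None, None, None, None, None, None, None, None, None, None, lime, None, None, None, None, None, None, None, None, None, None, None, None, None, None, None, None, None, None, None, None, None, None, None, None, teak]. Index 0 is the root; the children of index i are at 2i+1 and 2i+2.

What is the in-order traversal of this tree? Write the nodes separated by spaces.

In-order visits the left subtree, then the node, then the right subtree.
At yew: go left to rye.
  At rye: go left to mint.
    mint is a leaf — visit mint.
  Visit rye.
  At rye: go right to sage.
    sage is a leaf — visit sage.
Visit yew.
At yew: go right to lily.
  At lily: go left to kale.
    At kale: go left to pear.
      At pear: no left child.
      Visit pear.
      At pear: go right to lime.
        At lime: go left to teak.
          teak is a leaf — visit teak.
        Visit lime.
        At lime: no right child.
    Visit kale.
    At kale: no right child.
  Visit lily.
  At lily: go right to fern.
    fern is a leaf — visit fern.

mint rye sage yew pear teak lime kale lily fern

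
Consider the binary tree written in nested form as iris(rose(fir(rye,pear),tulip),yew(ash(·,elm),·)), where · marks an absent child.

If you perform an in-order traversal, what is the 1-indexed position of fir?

2

In-order visits the left subtree, then the node, then the right subtree.
At iris: go left to rose.
  At rose: go left to fir.
    At fir: go left to rye.
      rye is a leaf — visit rye.
    Visit fir.
    At fir: go right to pear.
      pear is a leaf — visit pear.
  Visit rose.
  At rose: go right to tulip.
    tulip is a leaf — visit tulip.
Visit iris.
At iris: go right to yew.
  At yew: go left to ash.
    At ash: no left child.
    Visit ash.
    At ash: go right to elm.
      elm is a leaf — visit elm.
  Visit yew.
  At yew: no right child.
Full in-order sequence: rye, fir, pear, rose, tulip, iris, ash, elm, yew.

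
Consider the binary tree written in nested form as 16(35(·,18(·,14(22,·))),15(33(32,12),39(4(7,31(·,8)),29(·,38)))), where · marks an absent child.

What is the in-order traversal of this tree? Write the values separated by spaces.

In-order visits the left subtree, then the node, then the right subtree.
At 16: go left to 35.
  At 35: no left child.
  Visit 35.
  At 35: go right to 18.
    At 18: no left child.
    Visit 18.
    At 18: go right to 14.
      At 14: go left to 22.
        22 is a leaf — visit 22.
      Visit 14.
      At 14: no right child.
Visit 16.
At 16: go right to 15.
  At 15: go left to 33.
    At 33: go left to 32.
      32 is a leaf — visit 32.
    Visit 33.
    At 33: go right to 12.
      12 is a leaf — visit 12.
  Visit 15.
  At 15: go right to 39.
    At 39: go left to 4.
      At 4: go left to 7.
        7 is a leaf — visit 7.
      Visit 4.
      At 4: go right to 31.
        At 31: no left child.
        Visit 31.
        At 31: go right to 8.
          8 is a leaf — visit 8.
    Visit 39.
    At 39: go right to 29.
      At 29: no left child.
      Visit 29.
      At 29: go right to 38.
        38 is a leaf — visit 38.

35 18 22 14 16 32 33 12 15 7 4 31 8 39 29 38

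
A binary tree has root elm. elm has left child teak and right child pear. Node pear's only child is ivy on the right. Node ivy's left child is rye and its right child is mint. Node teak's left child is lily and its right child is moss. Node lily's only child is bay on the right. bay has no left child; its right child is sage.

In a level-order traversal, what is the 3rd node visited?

Level-order visits nodes level by level from the root, left to right within each level.
Level 0: elm
Level 1: teak, pear
Level 2: lily, moss, ivy
Level 3: bay, rye, mint
Level 4: sage
Full level-order sequence: elm, teak, pear, lily, moss, ivy, bay, rye, mint, sage.

pear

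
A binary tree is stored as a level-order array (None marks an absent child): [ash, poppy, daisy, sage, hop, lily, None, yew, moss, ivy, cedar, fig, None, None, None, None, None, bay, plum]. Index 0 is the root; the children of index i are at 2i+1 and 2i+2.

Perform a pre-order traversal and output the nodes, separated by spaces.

Pre-order visits the node, then its left subtree, then its right subtree.
Visit ash.
At ash: go left to poppy.
  Visit poppy.
  At poppy: go left to sage.
    Visit sage.
    At sage: go left to yew.
      yew is a leaf — visit yew.
    At sage: go right to moss.
      Visit moss.
      At moss: go left to bay.
        bay is a leaf — visit bay.
      At moss: go right to plum.
        plum is a leaf — visit plum.
  At poppy: go right to hop.
    Visit hop.
    At hop: go left to ivy.
      ivy is a leaf — visit ivy.
    At hop: go right to cedar.
      cedar is a leaf — visit cedar.
At ash: go right to daisy.
  Visit daisy.
  At daisy: go left to lily.
    Visit lily.
    At lily: go left to fig.
      fig is a leaf — visit fig.
    At lily: no right child.
  At daisy: no right child.

ash poppy sage yew moss bay plum hop ivy cedar daisy lily fig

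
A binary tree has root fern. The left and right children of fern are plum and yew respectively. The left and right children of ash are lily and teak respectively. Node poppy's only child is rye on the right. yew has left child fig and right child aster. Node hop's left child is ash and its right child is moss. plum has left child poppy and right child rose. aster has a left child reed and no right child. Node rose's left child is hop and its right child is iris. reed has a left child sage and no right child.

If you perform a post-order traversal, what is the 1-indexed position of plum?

10

Post-order visits the left subtree, then the right subtree, then the node.
At fern: go left to plum.
  At plum: go left to poppy.
    At poppy: no left child.
    At poppy: go right to rye.
      rye is a leaf — visit rye.
    Visit poppy.
  At plum: go right to rose.
    At rose: go left to hop.
      At hop: go left to ash.
        At ash: go left to lily.
          lily is a leaf — visit lily.
        At ash: go right to teak.
          teak is a leaf — visit teak.
        Visit ash.
      At hop: go right to moss.
        moss is a leaf — visit moss.
      Visit hop.
    At rose: go right to iris.
      iris is a leaf — visit iris.
    Visit rose.
  Visit plum.
At fern: go right to yew.
  At yew: go left to fig.
    fig is a leaf — visit fig.
  At yew: go right to aster.
    At aster: go left to reed.
      At reed: go left to sage.
        sage is a leaf — visit sage.
      At reed: no right child.
      Visit reed.
    At aster: no right child.
    Visit aster.
  Visit yew.
Visit fern.
Full post-order sequence: rye, poppy, lily, teak, ash, moss, hop, iris, rose, plum, fig, sage, reed, aster, yew, fern.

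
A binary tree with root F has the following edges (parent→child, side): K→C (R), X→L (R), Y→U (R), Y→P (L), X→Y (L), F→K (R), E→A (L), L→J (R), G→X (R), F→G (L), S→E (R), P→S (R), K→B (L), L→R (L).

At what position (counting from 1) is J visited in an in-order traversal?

11

In-order visits the left subtree, then the node, then the right subtree.
At F: go left to G.
  At G: no left child.
  Visit G.
  At G: go right to X.
    At X: go left to Y.
      At Y: go left to P.
        At P: no left child.
        Visit P.
        At P: go right to S.
          At S: no left child.
          Visit S.
          At S: go right to E.
            At E: go left to A.
              A is a leaf — visit A.
            Visit E.
            At E: no right child.
      Visit Y.
      At Y: go right to U.
        U is a leaf — visit U.
    Visit X.
    At X: go right to L.
      At L: go left to R.
        R is a leaf — visit R.
      Visit L.
      At L: go right to J.
        J is a leaf — visit J.
Visit F.
At F: go right to K.
  At K: go left to B.
    B is a leaf — visit B.
  Visit K.
  At K: go right to C.
    C is a leaf — visit C.
Full in-order sequence: G, P, S, A, E, Y, U, X, R, L, J, F, B, K, C.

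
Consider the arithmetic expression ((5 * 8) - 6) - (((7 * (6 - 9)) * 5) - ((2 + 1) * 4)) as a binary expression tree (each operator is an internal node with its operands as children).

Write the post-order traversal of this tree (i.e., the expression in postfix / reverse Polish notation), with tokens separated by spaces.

Post-order on an expression tree gives postfix notation: for each operator, emit left operand, right operand, then the operator.

5 8 * 6 - 7 6 9 - * 5 * 2 1 + 4 * - -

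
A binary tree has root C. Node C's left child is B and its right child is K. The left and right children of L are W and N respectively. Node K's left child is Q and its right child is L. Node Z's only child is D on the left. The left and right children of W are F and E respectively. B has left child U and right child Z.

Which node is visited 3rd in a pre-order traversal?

U

Pre-order visits the node, then its left subtree, then its right subtree.
Visit C.
At C: go left to B.
  Visit B.
  At B: go left to U.
    U is a leaf — visit U.
  At B: go right to Z.
    Visit Z.
    At Z: go left to D.
      D is a leaf — visit D.
    At Z: no right child.
At C: go right to K.
  Visit K.
  At K: go left to Q.
    Q is a leaf — visit Q.
  At K: go right to L.
    Visit L.
    At L: go left to W.
      Visit W.
      At W: go left to F.
        F is a leaf — visit F.
      At W: go right to E.
        E is a leaf — visit E.
    At L: go right to N.
      N is a leaf — visit N.
Full pre-order sequence: C, B, U, Z, D, K, Q, L, W, F, E, N.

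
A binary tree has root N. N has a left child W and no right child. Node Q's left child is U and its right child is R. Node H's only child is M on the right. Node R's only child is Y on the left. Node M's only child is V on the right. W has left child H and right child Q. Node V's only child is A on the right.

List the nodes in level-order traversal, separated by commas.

N, W, H, Q, M, U, R, V, Y, A

Level-order visits nodes level by level from the root, left to right within each level.
Level 0: N
Level 1: W
Level 2: H, Q
Level 3: M, U, R
Level 4: V, Y
Level 5: A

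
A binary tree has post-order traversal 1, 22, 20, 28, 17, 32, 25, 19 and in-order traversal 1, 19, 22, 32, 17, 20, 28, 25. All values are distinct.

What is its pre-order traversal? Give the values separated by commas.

19, 1, 25, 32, 22, 17, 28, 20

The last element of post-order is the root; it splits in-order into left and right subtrees.
Root 19: left subtree has 1 node {1}, right has 6 {22, 32, 17, 20, 28, 25}.
  Root 25: left subtree has 5 nodes {22, 32, 17, 20, 28}, right has 0 { }.
    Root 32: left subtree has 1 node {22}, right has 3 {17, 20, 28}.
      Root 17: left subtree has 0 nodes { }, right has 2 {20, 28}.
        Root 28: left subtree has 1 node {20}, right has 0 { }.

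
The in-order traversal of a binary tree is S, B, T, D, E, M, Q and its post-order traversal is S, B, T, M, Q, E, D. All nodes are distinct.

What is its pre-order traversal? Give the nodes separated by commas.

D, T, B, S, E, Q, M

The last element of post-order is the root; it splits in-order into left and right subtrees.
Root D: left subtree has 3 nodes {S, B, T}, right has 3 {E, M, Q}.
  Root T: left subtree has 2 nodes {S, B}, right has 0 { }.
    Root B: left subtree has 1 node {S}, right has 0 { }.
  Root E: left subtree has 0 nodes { }, right has 2 {M, Q}.
    Root Q: left subtree has 1 node {M}, right has 0 { }.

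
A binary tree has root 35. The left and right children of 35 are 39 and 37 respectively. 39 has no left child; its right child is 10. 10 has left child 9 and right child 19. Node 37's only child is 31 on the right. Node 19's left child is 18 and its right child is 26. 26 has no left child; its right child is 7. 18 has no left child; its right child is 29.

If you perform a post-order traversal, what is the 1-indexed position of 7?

Post-order visits the left subtree, then the right subtree, then the node.
At 35: go left to 39.
  At 39: no left child.
  At 39: go right to 10.
    At 10: go left to 9.
      9 is a leaf — visit 9.
    At 10: go right to 19.
      At 19: go left to 18.
        At 18: no left child.
        At 18: go right to 29.
          29 is a leaf — visit 29.
        Visit 18.
      At 19: go right to 26.
        At 26: no left child.
        At 26: go right to 7.
          7 is a leaf — visit 7.
        Visit 26.
      Visit 19.
    Visit 10.
  Visit 39.
At 35: go right to 37.
  At 37: no left child.
  At 37: go right to 31.
    31 is a leaf — visit 31.
  Visit 37.
Visit 35.
Full post-order sequence: 9, 29, 18, 7, 26, 19, 10, 39, 31, 37, 35.

4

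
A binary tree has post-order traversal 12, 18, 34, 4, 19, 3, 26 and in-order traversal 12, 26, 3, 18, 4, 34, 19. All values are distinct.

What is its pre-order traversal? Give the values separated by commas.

The last element of post-order is the root; it splits in-order into left and right subtrees.
Root 26: left subtree has 1 node {12}, right has 5 {3, 18, 4, 34, 19}.
  Root 3: left subtree has 0 nodes { }, right has 4 {18, 4, 34, 19}.
    Root 19: left subtree has 3 nodes {18, 4, 34}, right has 0 { }.
      Root 4: left subtree has 1 node {18}, right has 1 {34}.

26, 12, 3, 19, 4, 18, 34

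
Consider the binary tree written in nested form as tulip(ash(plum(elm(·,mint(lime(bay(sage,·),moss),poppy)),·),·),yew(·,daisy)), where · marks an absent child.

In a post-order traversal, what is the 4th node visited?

Post-order visits the left subtree, then the right subtree, then the node.
At tulip: go left to ash.
  At ash: go left to plum.
    At plum: go left to elm.
      At elm: no left child.
      At elm: go right to mint.
        At mint: go left to lime.
          At lime: go left to bay.
            At bay: go left to sage.
              sage is a leaf — visit sage.
            At bay: no right child.
            Visit bay.
          At lime: go right to moss.
            moss is a leaf — visit moss.
          Visit lime.
        At mint: go right to poppy.
          poppy is a leaf — visit poppy.
        Visit mint.
      Visit elm.
    At plum: no right child.
    Visit plum.
  At ash: no right child.
  Visit ash.
At tulip: go right to yew.
  At yew: no left child.
  At yew: go right to daisy.
    daisy is a leaf — visit daisy.
  Visit yew.
Visit tulip.
Full post-order sequence: sage, bay, moss, lime, poppy, mint, elm, plum, ash, daisy, yew, tulip.

lime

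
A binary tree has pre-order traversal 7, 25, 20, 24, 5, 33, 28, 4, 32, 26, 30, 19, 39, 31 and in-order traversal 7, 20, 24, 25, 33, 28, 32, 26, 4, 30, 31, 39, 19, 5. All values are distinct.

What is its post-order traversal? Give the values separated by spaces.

24 20 26 32 31 39 19 30 4 28 33 5 25 7

The first element of pre-order is the root; it splits in-order into left and right subtrees.
Root 7: left subtree has 0 nodes { }, right has 13 {20, 24, 25, 33, 28, 32, 26, 4, 30, 31, 39, 19, 5}.
  Root 25: left subtree has 2 nodes {20, 24}, right has 10 {33, 28, 32, 26, 4, 30, 31, 39, 19, 5}.
    Root 20: left subtree has 0 nodes { }, right has 1 {24}.
    Root 5: left subtree has 9 nodes {33, 28, 32, 26, 4, 30, 31, 39, 19}, right has 0 { }.
      Root 33: left subtree has 0 nodes { }, right has 8 {28, 32, 26, 4, 30, 31, 39, 19}.
        Root 28: left subtree has 0 nodes { }, right has 7 {32, 26, 4, 30, 31, 39, 19}.
          Root 4: left subtree has 2 nodes {32, 26}, right has 4 {30, 31, 39, 19}.
            Root 32: left subtree has 0 nodes { }, right has 1 {26}.
            Root 30: left subtree has 0 nodes { }, right has 3 {31, 39, 19}.
              Root 19: left subtree has 2 nodes {31, 39}, right has 0 { }.
                Root 39: left subtree has 1 node {31}, right has 0 { }.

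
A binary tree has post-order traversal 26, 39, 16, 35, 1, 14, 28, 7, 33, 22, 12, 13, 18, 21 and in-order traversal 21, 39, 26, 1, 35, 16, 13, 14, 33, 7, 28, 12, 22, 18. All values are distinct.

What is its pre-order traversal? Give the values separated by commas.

The last element of post-order is the root; it splits in-order into left and right subtrees.
Root 21: left subtree has 0 nodes { }, right has 13 {39, 26, 1, 35, 16, 13, 14, 33, 7, 28, 12, 22, 18}.
  Root 18: left subtree has 12 nodes {39, 26, 1, 35, 16, 13, 14, 33, 7, 28, 12, 22}, right has 0 { }.
    Root 13: left subtree has 5 nodes {39, 26, 1, 35, 16}, right has 6 {14, 33, 7, 28, 12, 22}.
      Root 1: left subtree has 2 nodes {39, 26}, right has 2 {35, 16}.
        Root 39: left subtree has 0 nodes { }, right has 1 {26}.
        Root 35: left subtree has 0 nodes { }, right has 1 {16}.
      Root 12: left subtree has 4 nodes {14, 33, 7, 28}, right has 1 {22}.
        Root 33: left subtree has 1 node {14}, right has 2 {7, 28}.
          Root 7: left subtree has 0 nodes { }, right has 1 {28}.

21, 18, 13, 1, 39, 26, 35, 16, 12, 33, 14, 7, 28, 22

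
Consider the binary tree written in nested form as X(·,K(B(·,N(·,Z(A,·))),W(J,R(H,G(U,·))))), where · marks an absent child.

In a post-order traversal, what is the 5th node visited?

J

Post-order visits the left subtree, then the right subtree, then the node.
At X: no left child.
At X: go right to K.
  At K: go left to B.
    At B: no left child.
    At B: go right to N.
      At N: no left child.
      At N: go right to Z.
        At Z: go left to A.
          A is a leaf — visit A.
        At Z: no right child.
        Visit Z.
      Visit N.
    Visit B.
  At K: go right to W.
    At W: go left to J.
      J is a leaf — visit J.
    At W: go right to R.
      At R: go left to H.
        H is a leaf — visit H.
      At R: go right to G.
        At G: go left to U.
          U is a leaf — visit U.
        At G: no right child.
        Visit G.
      Visit R.
    Visit W.
  Visit K.
Visit X.
Full post-order sequence: A, Z, N, B, J, H, U, G, R, W, K, X.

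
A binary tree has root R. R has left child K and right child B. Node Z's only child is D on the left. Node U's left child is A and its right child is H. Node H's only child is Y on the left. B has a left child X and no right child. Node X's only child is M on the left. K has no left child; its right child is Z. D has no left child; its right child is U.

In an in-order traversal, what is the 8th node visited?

R

In-order visits the left subtree, then the node, then the right subtree.
At R: go left to K.
  At K: no left child.
  Visit K.
  At K: go right to Z.
    At Z: go left to D.
      At D: no left child.
      Visit D.
      At D: go right to U.
        At U: go left to A.
          A is a leaf — visit A.
        Visit U.
        At U: go right to H.
          At H: go left to Y.
            Y is a leaf — visit Y.
          Visit H.
          At H: no right child.
    Visit Z.
    At Z: no right child.
Visit R.
At R: go right to B.
  At B: go left to X.
    At X: go left to M.
      M is a leaf — visit M.
    Visit X.
    At X: no right child.
  Visit B.
  At B: no right child.
Full in-order sequence: K, D, A, U, Y, H, Z, R, M, X, B.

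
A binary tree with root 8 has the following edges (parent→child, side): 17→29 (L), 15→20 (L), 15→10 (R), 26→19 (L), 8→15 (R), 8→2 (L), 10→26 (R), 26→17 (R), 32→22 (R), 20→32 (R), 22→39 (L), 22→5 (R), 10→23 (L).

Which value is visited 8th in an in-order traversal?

In-order visits the left subtree, then the node, then the right subtree.
At 8: go left to 2.
  2 is a leaf — visit 2.
Visit 8.
At 8: go right to 15.
  At 15: go left to 20.
    At 20: no left child.
    Visit 20.
    At 20: go right to 32.
      At 32: no left child.
      Visit 32.
      At 32: go right to 22.
        At 22: go left to 39.
          39 is a leaf — visit 39.
        Visit 22.
        At 22: go right to 5.
          5 is a leaf — visit 5.
  Visit 15.
  At 15: go right to 10.
    At 10: go left to 23.
      23 is a leaf — visit 23.
    Visit 10.
    At 10: go right to 26.
      At 26: go left to 19.
        19 is a leaf — visit 19.
      Visit 26.
      At 26: go right to 17.
        At 17: go left to 29.
          29 is a leaf — visit 29.
        Visit 17.
        At 17: no right child.
Full in-order sequence: 2, 8, 20, 32, 39, 22, 5, 15, 23, 10, 19, 26, 29, 17.

15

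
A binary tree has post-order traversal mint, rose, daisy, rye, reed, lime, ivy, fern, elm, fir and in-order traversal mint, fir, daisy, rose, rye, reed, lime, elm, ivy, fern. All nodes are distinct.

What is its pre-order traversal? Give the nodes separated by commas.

The last element of post-order is the root; it splits in-order into left and right subtrees.
Root fir: left subtree has 1 node {mint}, right has 8 {daisy, rose, rye, reed, lime, elm, ivy, fern}.
  Root elm: left subtree has 5 nodes {daisy, rose, rye, reed, lime}, right has 2 {ivy, fern}.
    Root lime: left subtree has 4 nodes {daisy, rose, rye, reed}, right has 0 { }.
      Root reed: left subtree has 3 nodes {daisy, rose, rye}, right has 0 { }.
        Root rye: left subtree has 2 nodes {daisy, rose}, right has 0 { }.
          Root daisy: left subtree has 0 nodes { }, right has 1 {rose}.
    Root fern: left subtree has 1 node {ivy}, right has 0 { }.

fir, mint, elm, lime, reed, rye, daisy, rose, fern, ivy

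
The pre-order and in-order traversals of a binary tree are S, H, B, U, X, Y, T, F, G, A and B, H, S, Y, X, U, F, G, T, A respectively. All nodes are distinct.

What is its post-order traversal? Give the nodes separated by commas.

The first element of pre-order is the root; it splits in-order into left and right subtrees.
Root S: left subtree has 2 nodes {B, H}, right has 7 {Y, X, U, F, G, T, A}.
  Root H: left subtree has 1 node {B}, right has 0 { }.
  Root U: left subtree has 2 nodes {Y, X}, right has 4 {F, G, T, A}.
    Root X: left subtree has 1 node {Y}, right has 0 { }.
    Root T: left subtree has 2 nodes {F, G}, right has 1 {A}.
      Root F: left subtree has 0 nodes { }, right has 1 {G}.

B, H, Y, X, G, F, A, T, U, S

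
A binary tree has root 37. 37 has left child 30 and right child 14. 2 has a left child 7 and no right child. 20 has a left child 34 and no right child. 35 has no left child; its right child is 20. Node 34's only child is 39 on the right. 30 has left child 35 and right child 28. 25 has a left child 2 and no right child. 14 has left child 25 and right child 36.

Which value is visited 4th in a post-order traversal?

Post-order visits the left subtree, then the right subtree, then the node.
At 37: go left to 30.
  At 30: go left to 35.
    At 35: no left child.
    At 35: go right to 20.
      At 20: go left to 34.
        At 34: no left child.
        At 34: go right to 39.
          39 is a leaf — visit 39.
        Visit 34.
      At 20: no right child.
      Visit 20.
    Visit 35.
  At 30: go right to 28.
    28 is a leaf — visit 28.
  Visit 30.
At 37: go right to 14.
  At 14: go left to 25.
    At 25: go left to 2.
      At 2: go left to 7.
        7 is a leaf — visit 7.
      At 2: no right child.
      Visit 2.
    At 25: no right child.
    Visit 25.
  At 14: go right to 36.
    36 is a leaf — visit 36.
  Visit 14.
Visit 37.
Full post-order sequence: 39, 34, 20, 35, 28, 30, 7, 2, 25, 36, 14, 37.

35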